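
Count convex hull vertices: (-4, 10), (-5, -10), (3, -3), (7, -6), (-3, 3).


Convex hull vertices (CCW): (-5, -10), (7, -6), (-4, 10)
Count = 3

3


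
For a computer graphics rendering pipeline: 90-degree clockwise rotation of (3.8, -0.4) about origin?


90° CW: (x,y) -> (y, -x)
(3.8,-0.4) -> (-0.4, -3.8)

(-0.4, -3.8)


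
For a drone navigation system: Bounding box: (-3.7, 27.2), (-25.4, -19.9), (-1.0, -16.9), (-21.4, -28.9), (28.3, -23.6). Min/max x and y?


x range: [-25.4, 28.3]
y range: [-28.9, 27.2]
Bounding box: (-25.4,-28.9) to (28.3,27.2)

(-25.4,-28.9) to (28.3,27.2)


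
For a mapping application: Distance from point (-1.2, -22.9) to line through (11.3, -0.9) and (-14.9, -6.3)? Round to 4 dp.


|cross product| = 508.9
|line direction| = sqrt(715.6) = 26.7507
Distance = 508.9/sqrt(715.6) = 19.0238

19.0238


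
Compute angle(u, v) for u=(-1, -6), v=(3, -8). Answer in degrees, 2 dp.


u.v = 45, |u| = sqrt(37) = 6.0828, |v| = sqrt(73) = 8.544
cos(theta) = u.v/(|u||v|) = 45/sqrt(2701) = 0.865865
theta = acos(0.865865) = 30.02 degrees

30.02 degrees


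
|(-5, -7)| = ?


|u| = sqrt((-5)^2 + (-7)^2) = sqrt(74) = 8.6023

8.6023


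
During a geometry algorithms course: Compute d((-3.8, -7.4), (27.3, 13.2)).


dx=31.1, dy=20.6
d^2 = 31.1^2 + 20.6^2 = 1391.57
d = sqrt(1391.57) = 37.3038

37.3038


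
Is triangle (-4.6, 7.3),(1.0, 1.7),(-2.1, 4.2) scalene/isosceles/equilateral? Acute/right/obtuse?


Side lengths squared: AB^2=62.72, BC^2=15.86, CA^2=15.86
Sorted: [15.86, 15.86, 62.72]
By sides: Isosceles, By angles: Obtuse

Isosceles, Obtuse


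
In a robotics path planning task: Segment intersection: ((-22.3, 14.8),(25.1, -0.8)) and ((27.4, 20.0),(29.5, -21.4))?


Cross products: d1=-2068.5, d2=-138.9, d3=1021.8, d4=-907.8
d1*d2 < 0 and d3*d4 < 0? no

No, they don't intersect


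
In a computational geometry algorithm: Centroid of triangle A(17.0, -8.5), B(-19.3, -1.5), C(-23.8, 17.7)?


Centroid = ((x_A+x_B+x_C)/3, (y_A+y_B+y_C)/3)
= ((17+(-19.3)+(-23.8))/3, ((-8.5)+(-1.5)+17.7)/3)
= (-8.7, 2.5667)

(-8.7, 2.5667)


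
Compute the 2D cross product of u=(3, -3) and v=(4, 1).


u x v = u_x*v_y - u_y*v_x = 3*1 - (-3)*4
= 3 - (-12) = 15

15


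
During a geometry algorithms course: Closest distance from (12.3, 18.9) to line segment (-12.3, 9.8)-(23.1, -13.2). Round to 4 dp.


Project P onto AB: t = 0.3712 (clamped to [0,1])
Closest point on segment: (0.8405, 1.2624)
Distance: 21.0334

21.0334


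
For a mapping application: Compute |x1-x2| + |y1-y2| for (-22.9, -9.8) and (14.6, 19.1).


|(-22.9)-14.6| + |(-9.8)-19.1| = 37.5 + 28.9 = 66.4

66.4


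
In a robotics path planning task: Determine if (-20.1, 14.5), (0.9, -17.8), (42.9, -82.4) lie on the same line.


Cross product: (0.9-(-20.1))*((-82.4)-14.5) - ((-17.8)-14.5)*(42.9-(-20.1))
= 0

Yes, collinear


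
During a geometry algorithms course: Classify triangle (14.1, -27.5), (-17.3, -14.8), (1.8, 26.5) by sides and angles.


Side lengths squared: AB^2=1147.25, BC^2=2070.5, CA^2=3067.29
Sorted: [1147.25, 2070.5, 3067.29]
By sides: Scalene, By angles: Acute

Scalene, Acute


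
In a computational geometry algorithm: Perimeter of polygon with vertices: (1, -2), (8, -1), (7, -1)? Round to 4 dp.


Sides: (1, -2)->(8, -1): sqrt(50) = 7.071068, (8, -1)->(7, -1): sqrt(1) = 1, (7, -1)->(1, -2): sqrt(37) = 6.082763
Sum = 14.153831
Perimeter = 14.1538

14.1538


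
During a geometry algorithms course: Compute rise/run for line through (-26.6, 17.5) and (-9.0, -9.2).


slope = (y2-y1)/(x2-x1) = ((-9.2)-17.5)/((-9)-(-26.6)) = (-26.7)/17.6 = -1.517

-1.517


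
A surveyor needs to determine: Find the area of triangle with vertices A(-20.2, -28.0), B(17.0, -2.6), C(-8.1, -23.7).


Area = |x_A(y_B-y_C) + x_B(y_C-y_A) + x_C(y_A-y_B)|/2
= |(-426.22) + 73.1 + 205.74|/2
= 147.38/2 = 73.69

73.69


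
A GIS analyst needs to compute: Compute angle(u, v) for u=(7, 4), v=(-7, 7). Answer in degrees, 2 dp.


u.v = -21, |u| = sqrt(65) = 8.0623, |v| = sqrt(98) = 9.8995
cos(theta) = u.v/(|u||v|) = -21/sqrt(6370) = -0.263117
theta = acos(-0.263117) = 105.26 degrees

105.26 degrees


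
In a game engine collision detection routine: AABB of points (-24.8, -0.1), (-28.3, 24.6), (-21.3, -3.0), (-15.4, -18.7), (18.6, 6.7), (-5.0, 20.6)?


x range: [-28.3, 18.6]
y range: [-18.7, 24.6]
Bounding box: (-28.3,-18.7) to (18.6,24.6)

(-28.3,-18.7) to (18.6,24.6)


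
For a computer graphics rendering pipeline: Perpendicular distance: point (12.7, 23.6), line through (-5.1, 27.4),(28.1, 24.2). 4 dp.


|cross product| = 69.2
|line direction| = sqrt(1112.48) = 33.3539
Distance = 69.2/sqrt(1112.48) = 2.0747

2.0747


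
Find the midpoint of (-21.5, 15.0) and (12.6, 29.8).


M = (((-21.5)+12.6)/2, (15+29.8)/2)
= (-4.45, 22.4)

(-4.45, 22.4)


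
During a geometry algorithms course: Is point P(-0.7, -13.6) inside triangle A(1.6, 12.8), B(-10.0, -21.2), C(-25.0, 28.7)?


Cross products: AB x AP = 228.04, BC x BP = -578.07, CA x CP = -738.81
All same sign? no

No, outside


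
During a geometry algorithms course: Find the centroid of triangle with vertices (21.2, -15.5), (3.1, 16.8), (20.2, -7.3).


Centroid = ((x_A+x_B+x_C)/3, (y_A+y_B+y_C)/3)
= ((21.2+3.1+20.2)/3, ((-15.5)+16.8+(-7.3))/3)
= (14.8333, -2)

(14.8333, -2)


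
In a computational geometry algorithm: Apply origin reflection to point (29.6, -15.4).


Reflection over origin: (x,y) -> (-x,-y)
(29.6, -15.4) -> (-29.6, 15.4)

(-29.6, 15.4)


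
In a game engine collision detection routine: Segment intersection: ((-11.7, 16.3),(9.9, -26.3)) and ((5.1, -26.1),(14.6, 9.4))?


Cross products: d1=999.2, d2=-172.3, d3=-200.16, d4=971.34
d1*d2 < 0 and d3*d4 < 0? yes

Yes, they intersect


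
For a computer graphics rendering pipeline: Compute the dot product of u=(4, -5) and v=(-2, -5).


u . v = u_x*v_x + u_y*v_y = 4*(-2) + (-5)*(-5)
= (-8) + 25 = 17

17


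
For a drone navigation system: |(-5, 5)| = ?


|u| = sqrt((-5)^2 + 5^2) = sqrt(50) = 7.0711

7.0711


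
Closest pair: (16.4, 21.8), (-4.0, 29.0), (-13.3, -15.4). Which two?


d(P0,P1) = 21.6333, d(P0,P2) = 47.6018, d(P1,P2) = 45.3635
Closest: P0 and P1

Closest pair: (16.4, 21.8) and (-4.0, 29.0), distance = 21.6333


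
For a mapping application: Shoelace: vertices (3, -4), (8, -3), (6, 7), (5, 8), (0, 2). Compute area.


Shoelace sum: (3*(-3) - 8*(-4)) + (8*7 - 6*(-3)) + (6*8 - 5*7) + (5*2 - 0*8) + (0*(-4) - 3*2)
= 114
Area = |114|/2 = 57

57


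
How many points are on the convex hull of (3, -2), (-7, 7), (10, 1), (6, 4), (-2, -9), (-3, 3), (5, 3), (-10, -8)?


Convex hull vertices (CCW): (-10, -8), (-2, -9), (10, 1), (6, 4), (-7, 7)
Count = 5

5


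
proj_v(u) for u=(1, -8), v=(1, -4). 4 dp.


u.v = 33, |v| = sqrt(17) = 4.1231
Scalar projection = u.v / |v| = 33 / sqrt(17) = 8.0037

8.0037


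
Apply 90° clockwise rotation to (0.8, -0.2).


90° CW: (x,y) -> (y, -x)
(0.8,-0.2) -> (-0.2, -0.8)

(-0.2, -0.8)


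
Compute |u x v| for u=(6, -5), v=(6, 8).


|u x v| = |6*8 - (-5)*6|
= |48 - (-30)| = 78

78


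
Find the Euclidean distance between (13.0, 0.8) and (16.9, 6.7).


dx=3.9, dy=5.9
d^2 = 3.9^2 + 5.9^2 = 50.02
d = sqrt(50.02) = 7.0725

7.0725


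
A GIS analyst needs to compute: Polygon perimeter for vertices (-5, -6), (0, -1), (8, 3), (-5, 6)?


Sides: (-5, -6)->(0, -1): sqrt(50) = 7.071068, (0, -1)->(8, 3): sqrt(80) = 8.944272, (8, 3)->(-5, 6): sqrt(178) = 13.341664, (-5, 6)->(-5, -6): sqrt(144) = 12
Sum = 41.357004
Perimeter = 41.357

41.357


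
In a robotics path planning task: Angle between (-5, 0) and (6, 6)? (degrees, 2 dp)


u.v = -30, |u| = sqrt(25) = 5, |v| = sqrt(72) = 8.4853
cos(theta) = u.v/(|u||v|) = -30/sqrt(1800) = -0.707107
theta = acos(-0.707107) = 135 degrees

135 degrees


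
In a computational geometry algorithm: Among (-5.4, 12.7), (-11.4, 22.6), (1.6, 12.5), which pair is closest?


d(P0,P1) = 11.5763, d(P0,P2) = 7.0029, d(P1,P2) = 16.4624
Closest: P0 and P2

Closest pair: (-5.4, 12.7) and (1.6, 12.5), distance = 7.0029


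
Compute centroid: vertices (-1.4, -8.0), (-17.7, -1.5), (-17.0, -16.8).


Centroid = ((x_A+x_B+x_C)/3, (y_A+y_B+y_C)/3)
= (((-1.4)+(-17.7)+(-17))/3, ((-8)+(-1.5)+(-16.8))/3)
= (-12.0333, -8.7667)

(-12.0333, -8.7667)


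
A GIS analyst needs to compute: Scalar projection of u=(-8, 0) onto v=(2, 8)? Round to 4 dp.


u.v = -16, |v| = sqrt(68) = 8.2462
Scalar projection = u.v / |v| = -16 / sqrt(68) = -1.9403

-1.9403


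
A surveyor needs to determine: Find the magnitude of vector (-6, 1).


|u| = sqrt((-6)^2 + 1^2) = sqrt(37) = 6.0828

6.0828


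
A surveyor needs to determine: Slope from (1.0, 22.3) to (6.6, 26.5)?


slope = (y2-y1)/(x2-x1) = (26.5-22.3)/(6.6-1) = 4.2/5.6 = 0.75

0.75


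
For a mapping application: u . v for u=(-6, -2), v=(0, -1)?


u . v = u_x*v_x + u_y*v_y = (-6)*0 + (-2)*(-1)
= 0 + 2 = 2

2


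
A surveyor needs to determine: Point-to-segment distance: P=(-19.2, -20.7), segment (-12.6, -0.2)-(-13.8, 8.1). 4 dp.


Project P onto AB: t = 0 (clamped to [0,1])
Closest point on segment: (-12.6, -0.2)
Distance: 21.5362

21.5362


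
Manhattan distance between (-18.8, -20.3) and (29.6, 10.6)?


|(-18.8)-29.6| + |(-20.3)-10.6| = 48.4 + 30.9 = 79.3

79.3


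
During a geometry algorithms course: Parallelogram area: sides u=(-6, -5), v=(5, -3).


|u x v| = |(-6)*(-3) - (-5)*5|
= |18 - (-25)| = 43

43


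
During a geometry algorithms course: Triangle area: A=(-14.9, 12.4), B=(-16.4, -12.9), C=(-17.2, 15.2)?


Area = |x_A(y_B-y_C) + x_B(y_C-y_A) + x_C(y_A-y_B)|/2
= |418.69 + (-45.92) + (-435.16)|/2
= 62.39/2 = 31.195

31.195


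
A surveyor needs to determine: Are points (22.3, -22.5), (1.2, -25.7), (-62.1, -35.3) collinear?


Cross product: (1.2-22.3)*((-35.3)-(-22.5)) - ((-25.7)-(-22.5))*((-62.1)-22.3)
= 0

Yes, collinear


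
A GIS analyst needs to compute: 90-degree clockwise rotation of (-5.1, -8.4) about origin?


90° CW: (x,y) -> (y, -x)
(-5.1,-8.4) -> (-8.4, 5.1)

(-8.4, 5.1)


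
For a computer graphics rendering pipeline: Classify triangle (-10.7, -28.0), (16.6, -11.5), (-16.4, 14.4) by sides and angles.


Side lengths squared: AB^2=1017.54, BC^2=1759.81, CA^2=1830.25
Sorted: [1017.54, 1759.81, 1830.25]
By sides: Scalene, By angles: Acute

Scalene, Acute


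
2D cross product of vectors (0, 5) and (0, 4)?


u x v = u_x*v_y - u_y*v_x = 0*4 - 5*0
= 0 - 0 = 0

0


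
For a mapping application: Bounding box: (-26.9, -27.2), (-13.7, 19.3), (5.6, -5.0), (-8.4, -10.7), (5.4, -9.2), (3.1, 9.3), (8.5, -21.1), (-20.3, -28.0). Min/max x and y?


x range: [-26.9, 8.5]
y range: [-28, 19.3]
Bounding box: (-26.9,-28) to (8.5,19.3)

(-26.9,-28) to (8.5,19.3)


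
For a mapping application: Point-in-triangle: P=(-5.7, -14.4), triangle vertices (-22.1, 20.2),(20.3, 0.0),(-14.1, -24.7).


Cross products: AB x AP = -1135.76, BC x BP = -146.84, CA x CP = -459.56
All same sign? yes

Yes, inside


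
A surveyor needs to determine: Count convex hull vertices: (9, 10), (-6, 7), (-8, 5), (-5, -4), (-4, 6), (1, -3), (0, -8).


Convex hull vertices (CCW): (-8, 5), (-5, -4), (0, -8), (9, 10), (-6, 7)
Count = 5

5


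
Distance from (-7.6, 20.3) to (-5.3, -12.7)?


dx=2.3, dy=-33
d^2 = 2.3^2 + (-33)^2 = 1094.29
d = sqrt(1094.29) = 33.0801

33.0801


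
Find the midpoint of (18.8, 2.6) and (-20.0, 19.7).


M = ((18.8+(-20))/2, (2.6+19.7)/2)
= (-0.6, 11.15)

(-0.6, 11.15)


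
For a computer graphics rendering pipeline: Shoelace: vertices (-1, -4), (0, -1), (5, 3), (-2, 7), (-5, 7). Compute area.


Shoelace sum: ((-1)*(-1) - 0*(-4)) + (0*3 - 5*(-1)) + (5*7 - (-2)*3) + ((-2)*7 - (-5)*7) + ((-5)*(-4) - (-1)*7)
= 95
Area = |95|/2 = 47.5

47.5


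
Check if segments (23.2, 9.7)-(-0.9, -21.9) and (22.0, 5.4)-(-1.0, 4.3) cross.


Cross products: d1=-97.58, d2=602.71, d3=65.71, d4=-634.58
d1*d2 < 0 and d3*d4 < 0? yes

Yes, they intersect


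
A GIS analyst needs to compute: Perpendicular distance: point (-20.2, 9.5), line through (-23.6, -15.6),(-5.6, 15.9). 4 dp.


|cross product| = 344.7
|line direction| = sqrt(1316.25) = 36.2802
Distance = 344.7/sqrt(1316.25) = 9.5011

9.5011


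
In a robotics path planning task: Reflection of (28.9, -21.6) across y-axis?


Reflection over y-axis: (x,y) -> (-x,y)
(28.9, -21.6) -> (-28.9, -21.6)

(-28.9, -21.6)


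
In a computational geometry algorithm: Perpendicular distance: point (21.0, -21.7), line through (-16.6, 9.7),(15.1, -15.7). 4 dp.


|cross product| = 40.34
|line direction| = sqrt(1650.05) = 40.6208
Distance = 40.34/sqrt(1650.05) = 0.9931

0.9931


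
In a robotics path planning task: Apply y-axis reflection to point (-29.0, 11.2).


Reflection over y-axis: (x,y) -> (-x,y)
(-29, 11.2) -> (29, 11.2)

(29, 11.2)


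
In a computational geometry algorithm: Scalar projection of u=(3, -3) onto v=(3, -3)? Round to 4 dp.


u.v = 18, |v| = sqrt(18) = 4.2426
Scalar projection = u.v / |v| = 18 / sqrt(18) = 4.2426

4.2426


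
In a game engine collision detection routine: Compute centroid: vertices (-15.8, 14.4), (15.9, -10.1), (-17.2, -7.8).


Centroid = ((x_A+x_B+x_C)/3, (y_A+y_B+y_C)/3)
= (((-15.8)+15.9+(-17.2))/3, (14.4+(-10.1)+(-7.8))/3)
= (-5.7, -1.1667)

(-5.7, -1.1667)


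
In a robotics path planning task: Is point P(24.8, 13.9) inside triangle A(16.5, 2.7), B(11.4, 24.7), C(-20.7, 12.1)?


Cross products: AB x AP = -239.72, BC x BP = 515.52, CA x CP = 494.66
All same sign? no

No, outside


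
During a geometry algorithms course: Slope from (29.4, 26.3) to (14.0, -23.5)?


slope = (y2-y1)/(x2-x1) = ((-23.5)-26.3)/(14-29.4) = (-49.8)/(-15.4) = 3.2338

3.2338


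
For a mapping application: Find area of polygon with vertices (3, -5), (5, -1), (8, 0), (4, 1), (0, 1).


Shoelace sum: (3*(-1) - 5*(-5)) + (5*0 - 8*(-1)) + (8*1 - 4*0) + (4*1 - 0*1) + (0*(-5) - 3*1)
= 39
Area = |39|/2 = 19.5

19.5


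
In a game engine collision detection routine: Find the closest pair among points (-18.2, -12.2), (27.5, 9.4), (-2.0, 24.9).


d(P0,P1) = 50.5475, d(P0,P2) = 40.4827, d(P1,P2) = 33.3242
Closest: P1 and P2

Closest pair: (27.5, 9.4) and (-2.0, 24.9), distance = 33.3242


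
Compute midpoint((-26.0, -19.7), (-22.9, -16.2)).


M = (((-26)+(-22.9))/2, ((-19.7)+(-16.2))/2)
= (-24.45, -17.95)

(-24.45, -17.95)


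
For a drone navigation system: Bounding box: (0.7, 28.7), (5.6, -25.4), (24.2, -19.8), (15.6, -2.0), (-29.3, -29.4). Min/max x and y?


x range: [-29.3, 24.2]
y range: [-29.4, 28.7]
Bounding box: (-29.3,-29.4) to (24.2,28.7)

(-29.3,-29.4) to (24.2,28.7)


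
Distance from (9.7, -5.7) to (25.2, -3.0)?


dx=15.5, dy=2.7
d^2 = 15.5^2 + 2.7^2 = 247.54
d = sqrt(247.54) = 15.7334

15.7334


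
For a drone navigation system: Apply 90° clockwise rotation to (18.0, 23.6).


90° CW: (x,y) -> (y, -x)
(18,23.6) -> (23.6, -18)

(23.6, -18)


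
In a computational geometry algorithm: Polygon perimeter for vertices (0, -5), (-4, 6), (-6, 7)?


Sides: (0, -5)->(-4, 6): sqrt(137) = 11.7047, (-4, 6)->(-6, 7): sqrt(5) = 2.236068, (-6, 7)->(0, -5): sqrt(180) = 13.416408
Sum = 27.357176
Perimeter = 27.3572

27.3572


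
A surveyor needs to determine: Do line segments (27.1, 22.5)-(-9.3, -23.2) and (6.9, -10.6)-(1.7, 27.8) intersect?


Cross products: d1=-947.8, d2=687.6, d3=281.7, d4=-1353.7
d1*d2 < 0 and d3*d4 < 0? yes

Yes, they intersect


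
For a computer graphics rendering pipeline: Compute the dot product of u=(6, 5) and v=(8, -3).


u . v = u_x*v_x + u_y*v_y = 6*8 + 5*(-3)
= 48 + (-15) = 33

33


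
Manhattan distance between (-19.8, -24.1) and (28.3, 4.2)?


|(-19.8)-28.3| + |(-24.1)-4.2| = 48.1 + 28.3 = 76.4

76.4


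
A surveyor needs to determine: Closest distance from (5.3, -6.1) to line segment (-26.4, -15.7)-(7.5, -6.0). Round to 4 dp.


Project P onto AB: t = 0.9392 (clamped to [0,1])
Closest point on segment: (5.44, -6.5894)
Distance: 0.5091

0.5091


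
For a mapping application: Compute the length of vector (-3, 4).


|u| = sqrt((-3)^2 + 4^2) = sqrt(25) = 5

5


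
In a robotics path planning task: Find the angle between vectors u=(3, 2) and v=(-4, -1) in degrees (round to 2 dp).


u.v = -14, |u| = sqrt(13) = 3.6056, |v| = sqrt(17) = 4.1231
cos(theta) = u.v/(|u||v|) = -14/sqrt(221) = -0.941742
theta = acos(-0.941742) = 160.35 degrees

160.35 degrees


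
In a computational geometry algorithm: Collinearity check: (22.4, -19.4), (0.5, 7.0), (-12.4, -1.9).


Cross product: (0.5-22.4)*((-1.9)-(-19.4)) - (7-(-19.4))*((-12.4)-22.4)
= 535.47

No, not collinear


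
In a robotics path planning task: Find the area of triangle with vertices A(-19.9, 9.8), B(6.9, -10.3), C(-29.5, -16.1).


Area = |x_A(y_B-y_C) + x_B(y_C-y_A) + x_C(y_A-y_B)|/2
= |(-115.42) + (-178.71) + (-592.95)|/2
= 887.08/2 = 443.54

443.54


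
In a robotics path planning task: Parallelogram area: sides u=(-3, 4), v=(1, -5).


|u x v| = |(-3)*(-5) - 4*1|
= |15 - 4| = 11

11


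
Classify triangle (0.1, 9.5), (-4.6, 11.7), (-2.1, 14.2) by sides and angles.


Side lengths squared: AB^2=26.93, BC^2=12.5, CA^2=26.93
Sorted: [12.5, 26.93, 26.93]
By sides: Isosceles, By angles: Acute

Isosceles, Acute


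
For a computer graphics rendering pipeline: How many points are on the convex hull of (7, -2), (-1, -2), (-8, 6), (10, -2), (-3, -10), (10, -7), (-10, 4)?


Convex hull vertices (CCW): (-10, 4), (-3, -10), (10, -7), (10, -2), (-8, 6)
Count = 5

5


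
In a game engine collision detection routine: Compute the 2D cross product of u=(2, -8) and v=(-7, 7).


u x v = u_x*v_y - u_y*v_x = 2*7 - (-8)*(-7)
= 14 - 56 = -42

-42


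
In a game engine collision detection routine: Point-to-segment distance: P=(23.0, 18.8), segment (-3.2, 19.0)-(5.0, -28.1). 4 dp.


Project P onto AB: t = 0.0981 (clamped to [0,1])
Closest point on segment: (-2.3954, 14.3787)
Distance: 25.7774

25.7774


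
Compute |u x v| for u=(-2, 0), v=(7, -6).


|u x v| = |(-2)*(-6) - 0*7|
= |12 - 0| = 12

12


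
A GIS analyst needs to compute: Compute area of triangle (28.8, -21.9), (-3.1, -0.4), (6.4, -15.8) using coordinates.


Area = |x_A(y_B-y_C) + x_B(y_C-y_A) + x_C(y_A-y_B)|/2
= |443.52 + (-18.91) + (-137.6)|/2
= 287.01/2 = 143.505

143.505


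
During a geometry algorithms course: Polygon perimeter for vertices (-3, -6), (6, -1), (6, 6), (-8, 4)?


Sides: (-3, -6)->(6, -1): sqrt(106) = 10.29563, (6, -1)->(6, 6): sqrt(49) = 7, (6, 6)->(-8, 4): sqrt(200) = 14.142136, (-8, 4)->(-3, -6): sqrt(125) = 11.18034
Sum = 42.618106
Perimeter = 42.6181

42.6181


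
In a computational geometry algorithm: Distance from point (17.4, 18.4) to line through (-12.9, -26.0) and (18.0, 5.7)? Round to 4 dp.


|cross product| = 411.45
|line direction| = sqrt(1959.7) = 44.2685
Distance = 411.45/sqrt(1959.7) = 9.2944

9.2944


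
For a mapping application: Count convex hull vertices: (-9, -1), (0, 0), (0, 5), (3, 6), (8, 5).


Convex hull vertices (CCW): (-9, -1), (0, 0), (8, 5), (3, 6), (0, 5)
Count = 5

5


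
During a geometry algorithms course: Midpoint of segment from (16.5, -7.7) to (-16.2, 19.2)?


M = ((16.5+(-16.2))/2, ((-7.7)+19.2)/2)
= (0.15, 5.75)

(0.15, 5.75)


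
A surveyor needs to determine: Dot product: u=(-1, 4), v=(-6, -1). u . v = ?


u . v = u_x*v_x + u_y*v_y = (-1)*(-6) + 4*(-1)
= 6 + (-4) = 2

2


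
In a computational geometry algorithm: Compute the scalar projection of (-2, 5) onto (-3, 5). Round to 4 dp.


u.v = 31, |v| = sqrt(34) = 5.831
Scalar projection = u.v / |v| = 31 / sqrt(34) = 5.3165

5.3165


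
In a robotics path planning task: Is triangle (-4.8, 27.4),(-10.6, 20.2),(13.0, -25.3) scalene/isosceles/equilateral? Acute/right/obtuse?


Side lengths squared: AB^2=85.48, BC^2=2627.21, CA^2=3094.13
Sorted: [85.48, 2627.21, 3094.13]
By sides: Scalene, By angles: Obtuse

Scalene, Obtuse


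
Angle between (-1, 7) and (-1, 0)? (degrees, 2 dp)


u.v = 1, |u| = sqrt(50) = 7.0711, |v| = sqrt(1) = 1
cos(theta) = u.v/(|u||v|) = 1/sqrt(50) = 0.141421
theta = acos(0.141421) = 81.87 degrees

81.87 degrees


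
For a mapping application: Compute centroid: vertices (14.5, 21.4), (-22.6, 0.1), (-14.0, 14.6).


Centroid = ((x_A+x_B+x_C)/3, (y_A+y_B+y_C)/3)
= ((14.5+(-22.6)+(-14))/3, (21.4+0.1+14.6)/3)
= (-7.3667, 12.0333)

(-7.3667, 12.0333)


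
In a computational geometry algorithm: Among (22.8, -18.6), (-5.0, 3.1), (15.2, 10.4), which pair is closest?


d(P0,P1) = 35.2666, d(P0,P2) = 29.9793, d(P1,P2) = 21.4786
Closest: P1 and P2

Closest pair: (-5.0, 3.1) and (15.2, 10.4), distance = 21.4786


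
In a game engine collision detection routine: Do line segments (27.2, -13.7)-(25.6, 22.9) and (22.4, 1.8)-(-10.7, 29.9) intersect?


Cross products: d1=378.17, d2=-788.33, d3=150.88, d4=1317.38
d1*d2 < 0 and d3*d4 < 0? no

No, they don't intersect


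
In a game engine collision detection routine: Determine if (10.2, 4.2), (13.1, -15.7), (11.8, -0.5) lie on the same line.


Cross product: (13.1-10.2)*((-0.5)-4.2) - ((-15.7)-4.2)*(11.8-10.2)
= 18.21

No, not collinear


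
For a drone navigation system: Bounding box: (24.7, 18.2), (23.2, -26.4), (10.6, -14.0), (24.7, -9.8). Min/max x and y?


x range: [10.6, 24.7]
y range: [-26.4, 18.2]
Bounding box: (10.6,-26.4) to (24.7,18.2)

(10.6,-26.4) to (24.7,18.2)


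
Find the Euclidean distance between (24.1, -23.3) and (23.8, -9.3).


dx=-0.3, dy=14
d^2 = (-0.3)^2 + 14^2 = 196.09
d = sqrt(196.09) = 14.0032

14.0032


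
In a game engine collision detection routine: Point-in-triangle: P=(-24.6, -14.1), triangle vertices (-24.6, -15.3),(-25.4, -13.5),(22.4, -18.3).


Cross products: AB x AP = -0.96, BC x BP = -24.84, CA x CP = -56.4
All same sign? yes

Yes, inside


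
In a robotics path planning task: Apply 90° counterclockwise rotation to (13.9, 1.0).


90° CCW: (x,y) -> (-y, x)
(13.9,1) -> (-1, 13.9)

(-1, 13.9)


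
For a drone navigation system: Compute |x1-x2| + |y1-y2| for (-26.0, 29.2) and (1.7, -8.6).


|(-26)-1.7| + |29.2-(-8.6)| = 27.7 + 37.8 = 65.5

65.5


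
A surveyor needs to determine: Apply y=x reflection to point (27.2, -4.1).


Reflection over y=x: (x,y) -> (y,x)
(27.2, -4.1) -> (-4.1, 27.2)

(-4.1, 27.2)


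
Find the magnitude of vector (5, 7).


|u| = sqrt(5^2 + 7^2) = sqrt(74) = 8.6023

8.6023


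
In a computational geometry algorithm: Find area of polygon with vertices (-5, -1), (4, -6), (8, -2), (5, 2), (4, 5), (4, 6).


Shoelace sum: ((-5)*(-6) - 4*(-1)) + (4*(-2) - 8*(-6)) + (8*2 - 5*(-2)) + (5*5 - 4*2) + (4*6 - 4*5) + (4*(-1) - (-5)*6)
= 147
Area = |147|/2 = 73.5

73.5


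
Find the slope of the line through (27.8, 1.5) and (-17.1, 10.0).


slope = (y2-y1)/(x2-x1) = (10-1.5)/((-17.1)-27.8) = 8.5/(-44.9) = -0.1893

-0.1893


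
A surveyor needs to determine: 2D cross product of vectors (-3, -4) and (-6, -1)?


u x v = u_x*v_y - u_y*v_x = (-3)*(-1) - (-4)*(-6)
= 3 - 24 = -21

-21


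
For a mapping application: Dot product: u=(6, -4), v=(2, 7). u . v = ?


u . v = u_x*v_x + u_y*v_y = 6*2 + (-4)*7
= 12 + (-28) = -16

-16


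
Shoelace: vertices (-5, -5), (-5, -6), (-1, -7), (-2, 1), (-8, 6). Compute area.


Shoelace sum: ((-5)*(-6) - (-5)*(-5)) + ((-5)*(-7) - (-1)*(-6)) + ((-1)*1 - (-2)*(-7)) + ((-2)*6 - (-8)*1) + ((-8)*(-5) - (-5)*6)
= 85
Area = |85|/2 = 42.5

42.5


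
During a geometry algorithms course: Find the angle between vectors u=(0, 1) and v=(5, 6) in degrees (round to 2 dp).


u.v = 6, |u| = sqrt(1) = 1, |v| = sqrt(61) = 7.8102
cos(theta) = u.v/(|u||v|) = 6/sqrt(61) = 0.768221
theta = acos(0.768221) = 39.81 degrees

39.81 degrees


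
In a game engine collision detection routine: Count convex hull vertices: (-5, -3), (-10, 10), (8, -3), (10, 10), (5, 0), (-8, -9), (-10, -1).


Convex hull vertices (CCW): (-10, -1), (-8, -9), (8, -3), (10, 10), (-10, 10)
Count = 5

5


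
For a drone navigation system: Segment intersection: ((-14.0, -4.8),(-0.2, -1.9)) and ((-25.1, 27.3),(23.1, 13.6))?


Cross products: d1=-1395.15, d2=-1066.31, d3=475.17, d4=146.33
d1*d2 < 0 and d3*d4 < 0? no

No, they don't intersect


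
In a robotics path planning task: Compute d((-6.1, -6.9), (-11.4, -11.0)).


dx=-5.3, dy=-4.1
d^2 = (-5.3)^2 + (-4.1)^2 = 44.9
d = sqrt(44.9) = 6.7007

6.7007


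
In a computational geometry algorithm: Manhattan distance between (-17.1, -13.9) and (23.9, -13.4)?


|(-17.1)-23.9| + |(-13.9)-(-13.4)| = 41 + 0.5 = 41.5

41.5


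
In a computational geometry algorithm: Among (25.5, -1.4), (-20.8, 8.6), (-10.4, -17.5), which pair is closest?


d(P0,P1) = 47.3676, d(P0,P2) = 39.3449, d(P1,P2) = 28.0957
Closest: P1 and P2

Closest pair: (-20.8, 8.6) and (-10.4, -17.5), distance = 28.0957


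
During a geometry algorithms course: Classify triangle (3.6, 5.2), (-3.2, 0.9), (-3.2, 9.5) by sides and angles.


Side lengths squared: AB^2=64.73, BC^2=73.96, CA^2=64.73
Sorted: [64.73, 64.73, 73.96]
By sides: Isosceles, By angles: Acute

Isosceles, Acute


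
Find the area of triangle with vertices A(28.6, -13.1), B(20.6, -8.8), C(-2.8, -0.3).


Area = |x_A(y_B-y_C) + x_B(y_C-y_A) + x_C(y_A-y_B)|/2
= |(-243.1) + 263.68 + 12.04|/2
= 32.62/2 = 16.31

16.31


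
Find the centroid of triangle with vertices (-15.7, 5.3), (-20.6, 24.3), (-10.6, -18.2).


Centroid = ((x_A+x_B+x_C)/3, (y_A+y_B+y_C)/3)
= (((-15.7)+(-20.6)+(-10.6))/3, (5.3+24.3+(-18.2))/3)
= (-15.6333, 3.8)

(-15.6333, 3.8)


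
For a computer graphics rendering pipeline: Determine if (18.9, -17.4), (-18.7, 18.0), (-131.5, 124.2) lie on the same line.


Cross product: ((-18.7)-18.9)*(124.2-(-17.4)) - (18-(-17.4))*((-131.5)-18.9)
= 0

Yes, collinear


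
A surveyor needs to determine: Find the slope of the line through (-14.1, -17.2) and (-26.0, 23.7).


slope = (y2-y1)/(x2-x1) = (23.7-(-17.2))/((-26)-(-14.1)) = 40.9/(-11.9) = -3.437

-3.437


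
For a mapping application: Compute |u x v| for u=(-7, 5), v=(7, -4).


|u x v| = |(-7)*(-4) - 5*7|
= |28 - 35| = 7

7


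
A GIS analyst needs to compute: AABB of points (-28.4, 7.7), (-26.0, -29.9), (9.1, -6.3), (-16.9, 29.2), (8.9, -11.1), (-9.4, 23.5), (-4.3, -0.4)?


x range: [-28.4, 9.1]
y range: [-29.9, 29.2]
Bounding box: (-28.4,-29.9) to (9.1,29.2)

(-28.4,-29.9) to (9.1,29.2)


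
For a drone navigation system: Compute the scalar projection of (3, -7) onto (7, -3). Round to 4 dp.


u.v = 42, |v| = sqrt(58) = 7.6158
Scalar projection = u.v / |v| = 42 / sqrt(58) = 5.5149

5.5149


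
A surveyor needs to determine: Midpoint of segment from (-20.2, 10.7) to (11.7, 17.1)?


M = (((-20.2)+11.7)/2, (10.7+17.1)/2)
= (-4.25, 13.9)

(-4.25, 13.9)


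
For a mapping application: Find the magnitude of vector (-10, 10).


|u| = sqrt((-10)^2 + 10^2) = sqrt(200) = 14.1421

14.1421


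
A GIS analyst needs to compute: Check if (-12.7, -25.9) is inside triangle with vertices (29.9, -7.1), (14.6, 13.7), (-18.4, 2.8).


Cross products: AB x AP = 1173.72, BC x BP = 1009.23, CA x CP = -1329.78
All same sign? no

No, outside


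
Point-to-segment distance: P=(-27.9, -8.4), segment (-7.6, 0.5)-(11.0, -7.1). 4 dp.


Project P onto AB: t = 0 (clamped to [0,1])
Closest point on segment: (-7.6, 0.5)
Distance: 22.1653

22.1653


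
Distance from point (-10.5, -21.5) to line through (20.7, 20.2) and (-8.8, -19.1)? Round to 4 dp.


|cross product| = 3.99
|line direction| = sqrt(2414.74) = 49.14
Distance = 3.99/sqrt(2414.74) = 0.0812

0.0812


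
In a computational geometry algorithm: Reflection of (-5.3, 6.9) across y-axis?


Reflection over y-axis: (x,y) -> (-x,y)
(-5.3, 6.9) -> (5.3, 6.9)

(5.3, 6.9)


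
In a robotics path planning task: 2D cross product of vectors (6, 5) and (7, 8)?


u x v = u_x*v_y - u_y*v_x = 6*8 - 5*7
= 48 - 35 = 13

13


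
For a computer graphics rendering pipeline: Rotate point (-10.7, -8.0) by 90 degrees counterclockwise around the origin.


90° CCW: (x,y) -> (-y, x)
(-10.7,-8) -> (8, -10.7)

(8, -10.7)


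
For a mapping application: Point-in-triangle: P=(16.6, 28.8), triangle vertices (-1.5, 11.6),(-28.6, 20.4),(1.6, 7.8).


Cross products: AB x AP = -625.4, BC x BP = 823.2, CA x CP = -122.1
All same sign? no

No, outside


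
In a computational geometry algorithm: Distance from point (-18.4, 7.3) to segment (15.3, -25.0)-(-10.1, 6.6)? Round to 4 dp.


Project P onto AB: t = 1 (clamped to [0,1])
Closest point on segment: (-10.1, 6.6)
Distance: 8.3295

8.3295


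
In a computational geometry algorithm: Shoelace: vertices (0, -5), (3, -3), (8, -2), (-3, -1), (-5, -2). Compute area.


Shoelace sum: (0*(-3) - 3*(-5)) + (3*(-2) - 8*(-3)) + (8*(-1) - (-3)*(-2)) + ((-3)*(-2) - (-5)*(-1)) + ((-5)*(-5) - 0*(-2))
= 45
Area = |45|/2 = 22.5

22.5


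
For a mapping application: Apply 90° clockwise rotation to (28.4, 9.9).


90° CW: (x,y) -> (y, -x)
(28.4,9.9) -> (9.9, -28.4)

(9.9, -28.4)


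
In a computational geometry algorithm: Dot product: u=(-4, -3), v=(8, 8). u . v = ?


u . v = u_x*v_x + u_y*v_y = (-4)*8 + (-3)*8
= (-32) + (-24) = -56

-56


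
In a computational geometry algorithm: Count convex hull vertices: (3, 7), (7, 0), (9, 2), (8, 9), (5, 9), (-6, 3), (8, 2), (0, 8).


Convex hull vertices (CCW): (-6, 3), (7, 0), (9, 2), (8, 9), (5, 9), (0, 8)
Count = 6

6


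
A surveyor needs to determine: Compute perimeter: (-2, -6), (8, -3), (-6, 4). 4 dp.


Sides: (-2, -6)->(8, -3): sqrt(109) = 10.440307, (8, -3)->(-6, 4): sqrt(245) = 15.652476, (-6, 4)->(-2, -6): sqrt(116) = 10.77033
Sum = 36.863113
Perimeter = 36.8631

36.8631


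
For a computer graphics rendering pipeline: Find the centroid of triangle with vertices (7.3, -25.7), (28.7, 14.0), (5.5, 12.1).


Centroid = ((x_A+x_B+x_C)/3, (y_A+y_B+y_C)/3)
= ((7.3+28.7+5.5)/3, ((-25.7)+14+12.1)/3)
= (13.8333, 0.1333)

(13.8333, 0.1333)


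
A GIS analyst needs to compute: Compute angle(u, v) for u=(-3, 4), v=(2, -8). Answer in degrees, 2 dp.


u.v = -38, |u| = sqrt(25) = 5, |v| = sqrt(68) = 8.2462
cos(theta) = u.v/(|u||v|) = -38/sqrt(1700) = -0.921635
theta = acos(-0.921635) = 157.17 degrees

157.17 degrees


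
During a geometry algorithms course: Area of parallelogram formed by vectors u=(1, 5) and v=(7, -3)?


|u x v| = |1*(-3) - 5*7|
= |(-3) - 35| = 38

38


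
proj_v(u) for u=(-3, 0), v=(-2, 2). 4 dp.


u.v = 6, |v| = sqrt(8) = 2.8284
Scalar projection = u.v / |v| = 6 / sqrt(8) = 2.1213

2.1213


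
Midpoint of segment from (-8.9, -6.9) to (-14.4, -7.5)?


M = (((-8.9)+(-14.4))/2, ((-6.9)+(-7.5))/2)
= (-11.65, -7.2)

(-11.65, -7.2)


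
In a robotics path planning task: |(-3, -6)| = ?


|u| = sqrt((-3)^2 + (-6)^2) = sqrt(45) = 6.7082

6.7082


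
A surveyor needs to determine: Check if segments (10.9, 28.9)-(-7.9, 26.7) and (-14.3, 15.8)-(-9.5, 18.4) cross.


Cross products: d1=-2.64, d2=35.68, d3=190.84, d4=152.52
d1*d2 < 0 and d3*d4 < 0? no

No, they don't intersect


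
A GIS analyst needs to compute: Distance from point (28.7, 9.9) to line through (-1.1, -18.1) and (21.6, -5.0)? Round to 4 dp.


|cross product| = 245.22
|line direction| = sqrt(686.9) = 26.2088
Distance = 245.22/sqrt(686.9) = 9.3564

9.3564


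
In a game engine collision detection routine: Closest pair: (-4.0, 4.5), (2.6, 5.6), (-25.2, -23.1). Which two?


d(P0,P1) = 6.691, d(P0,P2) = 34.8023, d(P1,P2) = 39.9566
Closest: P0 and P1

Closest pair: (-4.0, 4.5) and (2.6, 5.6), distance = 6.691


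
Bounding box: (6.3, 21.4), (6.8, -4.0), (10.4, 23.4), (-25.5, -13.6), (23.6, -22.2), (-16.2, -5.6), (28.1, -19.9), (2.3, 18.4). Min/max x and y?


x range: [-25.5, 28.1]
y range: [-22.2, 23.4]
Bounding box: (-25.5,-22.2) to (28.1,23.4)

(-25.5,-22.2) to (28.1,23.4)


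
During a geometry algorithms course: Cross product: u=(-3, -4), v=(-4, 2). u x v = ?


u x v = u_x*v_y - u_y*v_x = (-3)*2 - (-4)*(-4)
= (-6) - 16 = -22

-22


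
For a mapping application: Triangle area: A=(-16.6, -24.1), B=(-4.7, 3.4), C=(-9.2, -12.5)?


Area = |x_A(y_B-y_C) + x_B(y_C-y_A) + x_C(y_A-y_B)|/2
= |(-263.94) + (-54.52) + 253|/2
= 65.46/2 = 32.73

32.73


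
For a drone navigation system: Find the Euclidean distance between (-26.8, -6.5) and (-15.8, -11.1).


dx=11, dy=-4.6
d^2 = 11^2 + (-4.6)^2 = 142.16
d = sqrt(142.16) = 11.9231

11.9231


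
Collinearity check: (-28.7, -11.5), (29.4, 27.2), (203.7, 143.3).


Cross product: (29.4-(-28.7))*(143.3-(-11.5)) - (27.2-(-11.5))*(203.7-(-28.7))
= 0

Yes, collinear


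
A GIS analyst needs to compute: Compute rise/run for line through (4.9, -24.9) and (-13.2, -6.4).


slope = (y2-y1)/(x2-x1) = ((-6.4)-(-24.9))/((-13.2)-4.9) = 18.5/(-18.1) = -1.0221

-1.0221


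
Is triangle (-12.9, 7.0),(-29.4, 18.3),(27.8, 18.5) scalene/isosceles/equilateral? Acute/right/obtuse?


Side lengths squared: AB^2=399.94, BC^2=3271.88, CA^2=1788.74
Sorted: [399.94, 1788.74, 3271.88]
By sides: Scalene, By angles: Obtuse

Scalene, Obtuse


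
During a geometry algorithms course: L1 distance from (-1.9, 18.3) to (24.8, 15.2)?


|(-1.9)-24.8| + |18.3-15.2| = 26.7 + 3.1 = 29.8

29.8


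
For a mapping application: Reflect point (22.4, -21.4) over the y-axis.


Reflection over y-axis: (x,y) -> (-x,y)
(22.4, -21.4) -> (-22.4, -21.4)

(-22.4, -21.4)


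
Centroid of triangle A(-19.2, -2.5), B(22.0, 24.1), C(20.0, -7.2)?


Centroid = ((x_A+x_B+x_C)/3, (y_A+y_B+y_C)/3)
= (((-19.2)+22+20)/3, ((-2.5)+24.1+(-7.2))/3)
= (7.6, 4.8)

(7.6, 4.8)


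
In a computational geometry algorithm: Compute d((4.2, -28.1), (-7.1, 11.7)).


dx=-11.3, dy=39.8
d^2 = (-11.3)^2 + 39.8^2 = 1711.73
d = sqrt(1711.73) = 41.3731

41.3731


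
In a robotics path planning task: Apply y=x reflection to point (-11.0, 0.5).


Reflection over y=x: (x,y) -> (y,x)
(-11, 0.5) -> (0.5, -11)

(0.5, -11)


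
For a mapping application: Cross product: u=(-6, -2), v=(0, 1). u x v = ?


u x v = u_x*v_y - u_y*v_x = (-6)*1 - (-2)*0
= (-6) - 0 = -6

-6


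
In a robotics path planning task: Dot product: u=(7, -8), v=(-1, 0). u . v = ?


u . v = u_x*v_x + u_y*v_y = 7*(-1) + (-8)*0
= (-7) + 0 = -7

-7


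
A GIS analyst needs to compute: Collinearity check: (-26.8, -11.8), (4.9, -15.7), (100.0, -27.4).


Cross product: (4.9-(-26.8))*((-27.4)-(-11.8)) - ((-15.7)-(-11.8))*(100-(-26.8))
= 0

Yes, collinear


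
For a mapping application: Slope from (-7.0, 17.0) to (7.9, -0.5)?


slope = (y2-y1)/(x2-x1) = ((-0.5)-17)/(7.9-(-7)) = (-17.5)/14.9 = -1.1745

-1.1745


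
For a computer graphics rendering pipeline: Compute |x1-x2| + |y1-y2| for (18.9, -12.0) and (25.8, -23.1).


|18.9-25.8| + |(-12)-(-23.1)| = 6.9 + 11.1 = 18

18


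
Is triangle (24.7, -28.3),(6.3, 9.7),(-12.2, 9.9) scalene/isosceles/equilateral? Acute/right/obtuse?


Side lengths squared: AB^2=1782.56, BC^2=342.29, CA^2=2820.85
Sorted: [342.29, 1782.56, 2820.85]
By sides: Scalene, By angles: Obtuse

Scalene, Obtuse


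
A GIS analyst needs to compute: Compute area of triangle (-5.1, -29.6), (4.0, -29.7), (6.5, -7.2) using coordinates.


Area = |x_A(y_B-y_C) + x_B(y_C-y_A) + x_C(y_A-y_B)|/2
= |114.75 + 89.6 + 0.65|/2
= 205/2 = 102.5

102.5


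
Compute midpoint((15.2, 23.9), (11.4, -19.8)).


M = ((15.2+11.4)/2, (23.9+(-19.8))/2)
= (13.3, 2.05)

(13.3, 2.05)


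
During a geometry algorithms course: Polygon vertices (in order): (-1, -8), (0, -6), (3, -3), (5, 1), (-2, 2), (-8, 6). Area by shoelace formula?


Shoelace sum: ((-1)*(-6) - 0*(-8)) + (0*(-3) - 3*(-6)) + (3*1 - 5*(-3)) + (5*2 - (-2)*1) + ((-2)*6 - (-8)*2) + ((-8)*(-8) - (-1)*6)
= 128
Area = |128|/2 = 64

64


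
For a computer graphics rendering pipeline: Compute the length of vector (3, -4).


|u| = sqrt(3^2 + (-4)^2) = sqrt(25) = 5

5


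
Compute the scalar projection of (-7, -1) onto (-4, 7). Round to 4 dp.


u.v = 21, |v| = sqrt(65) = 8.0623
Scalar projection = u.v / |v| = 21 / sqrt(65) = 2.6047

2.6047


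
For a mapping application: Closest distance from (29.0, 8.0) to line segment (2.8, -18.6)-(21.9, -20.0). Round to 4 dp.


Project P onto AB: t = 1 (clamped to [0,1])
Closest point on segment: (21.9, -20)
Distance: 28.8862

28.8862


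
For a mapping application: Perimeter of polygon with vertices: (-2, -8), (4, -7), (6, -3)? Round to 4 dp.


Sides: (-2, -8)->(4, -7): sqrt(37) = 6.082763, (4, -7)->(6, -3): sqrt(20) = 4.472136, (6, -3)->(-2, -8): sqrt(89) = 9.433981
Sum = 19.98888
Perimeter = 19.9889

19.9889


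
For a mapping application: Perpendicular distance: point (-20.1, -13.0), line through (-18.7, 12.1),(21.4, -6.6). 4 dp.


|cross product| = 1032.69
|line direction| = sqrt(1957.7) = 44.2459
Distance = 1032.69/sqrt(1957.7) = 23.3398

23.3398


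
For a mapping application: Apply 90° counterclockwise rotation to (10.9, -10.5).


90° CCW: (x,y) -> (-y, x)
(10.9,-10.5) -> (10.5, 10.9)

(10.5, 10.9)


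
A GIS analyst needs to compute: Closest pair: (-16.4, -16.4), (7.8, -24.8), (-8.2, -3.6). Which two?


d(P0,P1) = 25.6164, d(P0,P2) = 15.2013, d(P1,P2) = 26.5601
Closest: P0 and P2

Closest pair: (-16.4, -16.4) and (-8.2, -3.6), distance = 15.2013


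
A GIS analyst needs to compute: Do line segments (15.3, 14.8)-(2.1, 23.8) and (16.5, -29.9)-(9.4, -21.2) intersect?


Cross products: d1=-306.93, d2=-255.99, d3=579.24, d4=528.3
d1*d2 < 0 and d3*d4 < 0? no

No, they don't intersect


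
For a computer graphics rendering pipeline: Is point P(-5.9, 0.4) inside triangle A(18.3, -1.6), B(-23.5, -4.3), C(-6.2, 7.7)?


Cross products: AB x AP = -148.94, BC x BP = -129.89, CA x CP = -176.06
All same sign? yes

Yes, inside


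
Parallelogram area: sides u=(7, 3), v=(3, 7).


|u x v| = |7*7 - 3*3|
= |49 - 9| = 40

40


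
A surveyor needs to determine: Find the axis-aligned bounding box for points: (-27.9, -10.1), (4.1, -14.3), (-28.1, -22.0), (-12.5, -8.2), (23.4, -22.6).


x range: [-28.1, 23.4]
y range: [-22.6, -8.2]
Bounding box: (-28.1,-22.6) to (23.4,-8.2)

(-28.1,-22.6) to (23.4,-8.2)


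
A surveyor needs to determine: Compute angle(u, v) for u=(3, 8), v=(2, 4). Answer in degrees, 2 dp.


u.v = 38, |u| = sqrt(73) = 8.544, |v| = sqrt(20) = 4.4721
cos(theta) = u.v/(|u||v|) = 38/sqrt(1460) = 0.994505
theta = acos(0.994505) = 6.01 degrees

6.01 degrees


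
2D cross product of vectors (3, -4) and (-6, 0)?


u x v = u_x*v_y - u_y*v_x = 3*0 - (-4)*(-6)
= 0 - 24 = -24

-24


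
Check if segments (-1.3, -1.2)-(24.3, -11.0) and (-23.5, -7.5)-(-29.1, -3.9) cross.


Cross products: d1=-115.2, d2=-152.48, d3=-378.84, d4=-341.56
d1*d2 < 0 and d3*d4 < 0? no

No, they don't intersect


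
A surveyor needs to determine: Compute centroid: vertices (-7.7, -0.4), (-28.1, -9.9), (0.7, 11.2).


Centroid = ((x_A+x_B+x_C)/3, (y_A+y_B+y_C)/3)
= (((-7.7)+(-28.1)+0.7)/3, ((-0.4)+(-9.9)+11.2)/3)
= (-11.7, 0.3)

(-11.7, 0.3)


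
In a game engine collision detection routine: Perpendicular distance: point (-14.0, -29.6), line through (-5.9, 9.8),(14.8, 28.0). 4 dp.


|cross product| = 668.16
|line direction| = sqrt(759.73) = 27.5632
Distance = 668.16/sqrt(759.73) = 24.241

24.241


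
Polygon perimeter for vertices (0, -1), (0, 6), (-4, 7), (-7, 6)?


Sides: (0, -1)->(0, 6): sqrt(49) = 7, (0, 6)->(-4, 7): sqrt(17) = 4.123106, (-4, 7)->(-7, 6): sqrt(10) = 3.162278, (-7, 6)->(0, -1): sqrt(98) = 9.899495
Sum = 24.184879
Perimeter = 24.1849

24.1849
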